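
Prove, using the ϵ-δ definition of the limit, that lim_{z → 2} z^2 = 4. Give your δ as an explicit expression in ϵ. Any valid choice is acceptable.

δ = min(2, ϵ/6)

Let ϵ > 0 be given. We seek δ > 0 with 0 < |z − 2| < δ ⇒ |z^2 − 4| < ϵ.
Factor: z^2 − 4 = (z − 2)(z + 2), so |z^2 − 4| = |z − 2|·|z + 2|.
Impose δ ≤ 2 so that |z| < 4; then |z + 2| ≤ 6.
Hence |z^2 − 4| ≤ 6|z − 2|, which is < ϵ once |z − 2| < ϵ/6.
Take δ = min(2, ϵ/6). If 0 < |z − 2| < δ then both bounds hold and |z^2 − 4| ≤ 6|z − 2| < 6·(ϵ/6) = ϵ.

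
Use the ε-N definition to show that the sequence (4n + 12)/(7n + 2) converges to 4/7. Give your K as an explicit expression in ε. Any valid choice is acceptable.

Let ε > 0 be given. For n ≥ 1, |(4n + 12)/(7n + 2) − (4/7)| = |76|/(7(7n + 2)) = 76/(7(7n + 2)).
Since 7n + 2 ≥ 7n for n ≥ 1, this is ≤ 76/(7·7n) = (76/49)/n.
So |(4n + 12)/(7n + 2) − (4/7)| < ε whenever n > (76/49)/ε.
Take K = (76/49)/ε. If n > K then |(4n + 12)/(7n + 2) − (4/7)| ≤ (76/49)/n < ε.

K = (76/49)/ε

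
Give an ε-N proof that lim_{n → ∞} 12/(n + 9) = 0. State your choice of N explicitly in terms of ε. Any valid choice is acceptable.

N = 12/ε

Let ε > 0. For n ≥ 1, |12/(n + 9) − 0| = 12/(n + 9) ≤ 12/n.
We need 12/n < ε, i.e. n > 12/ε.
Take N = 12/ε. If n > N then |12/(n + 9)| ≤ 12/n < ε.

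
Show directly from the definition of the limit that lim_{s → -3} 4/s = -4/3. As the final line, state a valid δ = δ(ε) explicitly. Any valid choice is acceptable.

δ = min(3/2, (9/8)ε)

Let ε > 0. We seek δ > 0 such that 0 < |s + 3| < δ implies |4/s + 4/3| < ε.
|4/s + 4/3| = 4·|-3 − s|/(3·|s|) = 4|s + 3|/(3|s|).
Require δ ≤ 3/2 so that |s| > 3 − 3/2 = 3/2, hence 3|s| > 9/2.
Then |4/s + 4/3| < 4|s + 3|/(9/2), which is < ε when |s + 3| < (9/8)ε.
Take δ = min(3/2, (9/8)ε). Then 0 < |s + 3| < δ gives both |s + 3| < 3/2 and |s + 3| < (9/8)ε, so |4/s + 4/3| < ε.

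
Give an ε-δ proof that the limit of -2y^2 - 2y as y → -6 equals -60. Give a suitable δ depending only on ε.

δ = min(2, ε/26)

Suppose ε > 0. We want δ > 0 such that 0 < |y + 6| < δ implies |(-2y^2 - 2y) + 60| < ε.
(-2y^2 - 2y) + 60 = -2y^2 - 2y + 60 = (y + 6)(-2y + 10).
So |(-2y^2 - 2y) + 60| = |y + 6|·|-2y + 10|.
Require δ ≤ 2. Then |y + 6| < 2 gives |y| < 8, and by the triangle inequality |-2y + 10| ≤ 2·8 + 10 = 26.
Hence |(-2y^2 - 2y) + 60| ≤ 26|y + 6| < ε provided |y + 6| < ε/26.
Choosing δ = min(2, ε/26) ensures both conditions, hence |(-2y^2 - 2y) + 60| < ε.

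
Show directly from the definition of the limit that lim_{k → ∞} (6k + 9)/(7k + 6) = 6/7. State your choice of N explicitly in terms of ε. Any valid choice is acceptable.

N = (27/49)/ε

Let ε > 0. For k ≥ 1, |(6k + 9)/(7k + 6) − (6/7)| = |27|/(7(7k + 6)) = 27/(7(7k + 6)).
Since 7k + 6 ≥ 7k for k ≥ 1, this is ≤ 27/(7·7k) = (27/49)/k.
So |(6k + 9)/(7k + 6) − (6/7)| < ε whenever k > (27/49)/ε.
Take N = (27/49)/ε. If k > N then |(6k + 9)/(7k + 6) − (6/7)| ≤ (27/49)/k < ε.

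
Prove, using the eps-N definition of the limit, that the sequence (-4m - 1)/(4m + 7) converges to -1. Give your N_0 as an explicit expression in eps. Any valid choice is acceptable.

N_0 = (3/2)/eps

Suppose eps > 0. For m ≥ 1, |(-4m - 1)/(4m + 7) + 1| = |24|/(4(4m + 7)) = 24/(4(4m + 7)).
Since 4m + 7 ≥ 4m for m ≥ 1, this is ≤ 24/(4·4m) = (3/2)/m.
So |(-4m - 1)/(4m + 7) + 1| < eps whenever m > (3/2)/eps.
Take N_0 = (3/2)/eps. If m > N_0 then |(-4m - 1)/(4m + 7) + 1| ≤ (3/2)/m < eps.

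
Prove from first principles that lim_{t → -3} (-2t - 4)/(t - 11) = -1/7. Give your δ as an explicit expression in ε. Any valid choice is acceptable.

δ = min(7, (49/13)ε)

Let ε > 0 be given. We want δ > 0 with 0 < |t + 3| < δ ⇒ |(-2t - 4)/(t - 11) + 1/7| < ε.
Combining over a common denominator, (-2t - 4)/(t - 11) + 1/7 = [(-2t - 4)·(-14) − 2·(t - 11)] / [(-14)·(t - 11)] = 26(t + 3) / ((-14)(t - 11)).
So |(-2t - 4)/(t - 11) + 1/7| = 26|t + 3| / (14·|t − 11|).
Restrict δ ≤ 7. Then |t + 3| < 7 gives |t − 11| = |(t + 3) + (-14)| ≥ 14 − 7 = 7.
Hence |(-2t - 4)/(t - 11) + 1/7| < 26|t + 3|/(14·7) = (13/49)|t + 3|, which is < ε once |t + 3| < (49/13)ε.
Take δ = min(7, (49/13)ε). Then 0 < |t + 3| < δ forces both bounds, so |(-2t - 4)/(t - 11) + 1/7| < ε.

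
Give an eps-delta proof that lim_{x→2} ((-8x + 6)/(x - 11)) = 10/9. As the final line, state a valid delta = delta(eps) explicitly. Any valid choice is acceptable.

Fix eps > 0. We want delta > 0 with 0 < |x − 2| < delta ⇒ |(-8x + 6)/(x - 11) − (10/9)| < eps.
Combining over a common denominator, (-8x + 6)/(x - 11) − (10/9) = [(-8x + 6)·(-9) − (-10)·(x - 11)] / [(-9)·(x - 11)] = 82(x − 2) / ((-9)(x - 11)).
So |(-8x + 6)/(x - 11) − (10/9)| = 82|x − 2| / (9·|x − 11|).
Require delta ≤ 9/2, so |x − 11| ≥ |-9| − |x − 2| > 9 − 9/2 = 9/2.
Hence |(-8x + 6)/(x - 11) − (10/9)| < 82|x − 2|/(9·(9/2)) = (164/81)|x − 2|, which is < eps once |x − 2| < (81/164)eps.
Take delta = min(9/2, (81/164)eps). Then 0 < |x − 2| < delta forces both bounds, so |(-8x + 6)/(x - 11) − (10/9)| < eps.

delta = min(9/2, (81/164)eps)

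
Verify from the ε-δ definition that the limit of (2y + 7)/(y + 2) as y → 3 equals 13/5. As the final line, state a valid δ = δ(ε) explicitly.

Suppose ε > 0. We want δ > 0 with 0 < |y − 3| < δ ⇒ |(2y + 7)/(y + 2) − (13/5)| < ε.
Combining over a common denominator, (2y + 7)/(y + 2) − (13/5) = [(2y + 7)·5 − 13·(y + 2)] / [5·(y + 2)] = -3(y − 3) / (5(y + 2)).
So |(2y + 7)/(y + 2) − (13/5)| = 3|y − 3| / (5·|y + 2|).
Restrict δ ≤ 5/2. Then |y − 3| < 5/2 gives |y + 2| = |(y − 3) + 5| ≥ 5 − 5/2 = 5/2.
Hence |(2y + 7)/(y + 2) − (13/5)| < 3|y − 3|/(5·(5/2)) = (6/25)|y − 3|, which is < ε once |y − 3| < (25/6)ε.
Take δ = min(5/2, (25/6)ε). Then 0 < |y − 3| < δ forces both bounds, so |(2y + 7)/(y + 2) − (13/5)| < ε.

δ = min(5/2, (25/6)ε)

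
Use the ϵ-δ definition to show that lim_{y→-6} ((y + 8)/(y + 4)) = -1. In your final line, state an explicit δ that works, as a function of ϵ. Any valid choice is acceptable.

Suppose ϵ > 0. We want δ > 0 with 0 < |y + 6| < δ ⇒ |(y + 8)/(y + 4) + 1| < ϵ.
Combining over a common denominator, (y + 8)/(y + 4) + 1 = [(y + 8)·(-2) − 2·(y + 4)] / [(-2)·(y + 4)] = -4(y + 6) / ((-2)(y + 4)).
So |(y + 8)/(y + 4) + 1| = 4|y + 6| / (2·|y + 4|).
Restrict δ ≤ 1. Then |y + 6| < 1 gives |y + 4| = |(y + 6) + (-2)| ≥ 2 − 1 = 1.
Hence |(y + 8)/(y + 4) + 1| < 4|y + 6|/(2·1) = 2|y + 6|, which is < ϵ once |y + 6| < (1/2)ϵ.
Take δ = min(1, (1/2)ϵ). Then 0 < |y + 6| < δ forces both bounds, so |(y + 8)/(y + 4) + 1| < ϵ.

δ = min(1, (1/2)ϵ)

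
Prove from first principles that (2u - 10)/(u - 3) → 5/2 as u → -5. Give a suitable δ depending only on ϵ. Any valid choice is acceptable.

Fix ϵ > 0. We want δ > 0 with 0 < |u + 5| < δ ⇒ |(2u - 10)/(u - 3) − (5/2)| < ϵ.
Combining over a common denominator, (2u - 10)/(u - 3) − (5/2) = [(2u - 10)·(-8) − (-20)·(u - 3)] / [(-8)·(u - 3)] = 4(u + 5) / ((-8)(u - 3)).
So |(2u - 10)/(u - 3) − (5/2)| = 4|u + 5| / (8·|u − 3|).
Require δ ≤ 4, so |u − 3| ≥ |-8| − |u + 5| > 8 − 4 = 4.
Hence |(2u - 10)/(u - 3) − (5/2)| < 4|u + 5|/(8·4) = (1/8)|u + 5|, which is < ϵ once |u + 5| < 8ϵ.
Take δ = min(4, 8ϵ). Then 0 < |u + 5| < δ forces both bounds, so |(2u - 10)/(u - 3) − (5/2)| < ϵ.

δ = min(4, 8ϵ)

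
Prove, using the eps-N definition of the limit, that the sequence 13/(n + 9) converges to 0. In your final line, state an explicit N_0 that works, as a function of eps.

N_0 = 13/eps

Let eps > 0 be given. For n ≥ 1, |13/(n + 9) − 0| = 13/(n + 9) ≤ 13/n.
We need 13/n < eps, i.e. n > 13/eps.
Take N_0 = 13/eps. If n > N_0 then |13/(n + 9)| ≤ 13/n < eps.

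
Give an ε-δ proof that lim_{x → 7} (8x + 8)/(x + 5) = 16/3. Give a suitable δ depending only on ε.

Let ε > 0. We want δ > 0 with 0 < |x − 7| < δ ⇒ |(8x + 8)/(x + 5) − (16/3)| < ε.
Combining over a common denominator, (8x + 8)/(x + 5) − (16/3) = [(8x + 8)·12 − 64·(x + 5)] / [12·(x + 5)] = 32(x − 7) / (12(x + 5)).
So |(8x + 8)/(x + 5) − (16/3)| = 32|x − 7| / (12·|x + 5|).
Restrict δ ≤ 6. Then |x − 7| < 6 gives |x + 5| = |(x − 7) + 12| ≥ 12 − 6 = 6.
Hence |(8x + 8)/(x + 5) − (16/3)| < 32|x − 7|/(12·6) = (4/9)|x − 7|, which is < ε once |x − 7| < (9/4)ε.
Take δ = min(6, (9/4)ε). Then 0 < |x − 7| < δ forces both bounds, so |(8x + 8)/(x + 5) − (16/3)| < ε.

δ = min(6, (9/4)ε)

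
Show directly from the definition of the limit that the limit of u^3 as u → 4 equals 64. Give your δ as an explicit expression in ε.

Let ε > 0 be given. We seek δ > 0 with 0 < |u − 4| < δ ⇒ |u^3 − 64| < ε.
Factor: u^3 − 64 = (u − 4)(u^2 + 4u + 16), so |u^3 − 64| = |u − 4|·|u^2 + 4u + 16|.
Impose δ ≤ 1 so that |u| < 5; then |u^2 + 4u + 16| ≤ 61.
Hence |u^3 − 64| ≤ 61|u − 4|, which is < ε once |u − 4| < ε/61.
Take δ = min(1, ε/61). If 0 < |u − 4| < δ then both bounds hold and |u^3 − 64| ≤ 61|u − 4| < 61·(ε/61) = ε.

δ = min(1, ε/61)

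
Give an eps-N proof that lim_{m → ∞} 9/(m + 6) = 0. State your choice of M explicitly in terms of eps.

Fix eps > 0. For m ≥ 1, |9/(m + 6) − 0| = 9/(m + 6) ≤ 9/m.
We need 9/m < eps, i.e. m > 9/eps.
Take M = 9/eps. If m > M then |9/(m + 6)| ≤ 9/m < eps.

M = 9/eps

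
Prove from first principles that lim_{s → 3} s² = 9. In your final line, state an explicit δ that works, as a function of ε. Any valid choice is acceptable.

Let ε > 0. We seek δ > 0 with 0 < |s − 3| < δ ⇒ |s² − 9| < ε.
Factor: s² − 9 = (s − 3)(s + 3), so |s² − 9| = |s − 3|·|s + 3|.
Impose δ ≤ 2 so that |s| < 5; then |s + 3| ≤ 8.
Hence |s² − 9| ≤ 8|s − 3|, which is < ε once |s − 3| < ε/8.
Take δ = min(2, ε/8). If 0 < |s − 3| < δ then both bounds hold and |s² − 9| ≤ 8|s − 3| < 8·(ε/8) = ε.

δ = min(2, ε/8)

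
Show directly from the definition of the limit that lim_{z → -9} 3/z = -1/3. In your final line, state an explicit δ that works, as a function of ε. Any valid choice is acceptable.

δ = min(9/2, (27/2)ε)

Fix ε > 0. We seek δ > 0 such that 0 < |z + 9| < δ implies |3/z + 1/3| < ε.
|3/z + 1/3| = 3·|-9 − z|/(9·|z|) = 3|z + 9|/(9|z|).
Require δ ≤ 9/2 so that |z| > 9 − 9/2 = 9/2, hence 9|z| > 81/2.
Then |3/z + 1/3| < 3|z + 9|/(81/2), which is < ε when |z + 9| < (27/2)ε.
Take δ = min(9/2, (27/2)ε). Then 0 < |z + 9| < δ gives both |z + 9| < 9/2 and |z + 9| < (27/2)ε, so |3/z + 1/3| < ε.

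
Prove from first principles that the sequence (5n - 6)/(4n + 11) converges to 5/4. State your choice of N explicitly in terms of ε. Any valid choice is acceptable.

N = (79/16)/ε

Fix ε > 0. For n ≥ 1, |(5n - 6)/(4n + 11) − (5/4)| = |-79|/(4(4n + 11)) = 79/(4(4n + 11)).
Since 4n + 11 ≥ 4n for n ≥ 1, this is ≤ 79/(4·4n) = (79/16)/n.
So |(5n - 6)/(4n + 11) − (5/4)| < ε whenever n > (79/16)/ε.
Take N = (79/16)/ε. If n > N then |(5n - 6)/(4n + 11) − (5/4)| ≤ (79/16)/n < ε.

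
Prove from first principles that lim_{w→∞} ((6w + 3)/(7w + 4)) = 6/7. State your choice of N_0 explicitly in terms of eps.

N_0 = (3/49)/eps

Fix eps > 0. We seek N_0 > 0 such that w > N_0 implies |(6w + 3)/(7w + 4) − (6/7)| < eps.
(6w + 3)/(7w + 4) − (6/7) = (7(6w + 3) − 6(7w + 4)) / (7(7w + 4)) = -3/(7(7w + 4)).
For w > 0 we have 7w + 4 > 7w, so |(6w + 3)/(7w + 4) − (6/7)| = 3/(7(7w + 4)) < 3/(7·7w) = (3/49)/w.
Thus |(6w + 3)/(7w + 4) − (6/7)| < eps whenever w > (3/49)/eps.
Take N_0 = (3/49)/eps. If w > N_0 then |(6w + 3)/(7w + 4) − (6/7)| < (3/49)/w < eps.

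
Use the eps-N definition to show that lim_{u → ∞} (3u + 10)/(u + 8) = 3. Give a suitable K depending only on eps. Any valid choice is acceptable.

Fix eps > 0. We seek K > 0 such that u > K implies |(3u + 10)/(u + 8) − 3| < eps.
(3u + 10)/(u + 8) − 3 = ((3u + 10) − 3(u + 8)) / ((u + 8)) = -14/((u + 8)).
For u > 0 we have u + 8 > u, so |(3u + 10)/(u + 8) − 3| = 14/((u + 8)) < 14/(u) = 14/u.
Thus |(3u + 10)/(u + 8) − 3| < eps whenever u > 14/eps.
Take K = 14/eps. If u > K then |(3u + 10)/(u + 8) − 3| < 14/u < eps.

K = 14/eps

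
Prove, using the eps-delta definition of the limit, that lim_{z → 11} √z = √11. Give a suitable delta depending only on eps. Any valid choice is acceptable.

delta = min(11, √11·eps)

Suppose eps > 0. We want delta > 0 such that 0 < |z − 11| < delta implies |√z − √11| < eps.
Multiplying by the conjugate, |√z − √11| = |z − 11|/(√z + √11).
Restrict delta ≤ 11 so that |z − 11| < 11 forces z > 0, and then √z + √11 > √11.
Hence |√z − √11| < |z − 11|/√11, which is < eps once |z − 11| < √11·eps.
Take delta = min(11, √11·eps). If 0 < |z − 11| < delta then z > 0 and |√z − √11| < |z − 11|/√11 < eps.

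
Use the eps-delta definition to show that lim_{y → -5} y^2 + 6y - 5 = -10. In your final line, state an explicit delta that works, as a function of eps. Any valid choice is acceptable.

delta = min(2, eps/8)

Fix eps > 0. We want delta > 0 such that 0 < |y + 5| < delta implies |(y^2 + 6y - 5) + 10| < eps.
(y^2 + 6y - 5) + 10 = y^2 + 6y + 5 = (y + 5)(y + 1).
So |(y^2 + 6y - 5) + 10| = |y + 5|·|y + 1|.
Assume first that |y + 5| < 2, so |y| < 7. Then |y + 1| ≤ 7 + 1 = 8.
Hence |(y^2 + 6y - 5) + 10| ≤ 8|y + 5| < eps provided |y + 5| < eps/8.
Take delta = min(2, eps/8). Then 0 < |y + 5| < delta gives both |y + 5| < 2 and |y + 5| < eps/8, so |(y^2 + 6y - 5) + 10| < eps.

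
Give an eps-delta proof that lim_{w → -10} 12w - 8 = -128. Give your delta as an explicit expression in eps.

delta = eps/12

Let eps > 0. We need delta > 0 so that 0 < |w + 10| < delta implies |(12w - 8) + 128| < eps.
|(12w - 8) + 128| = |12w + 120| = 12|w + 10|.
Thus it suffices that |w + 10| < eps/12.
Take delta = eps/12. If 0 < |w + 10| < delta then |(12w - 8) + 128| = 12|w + 10| < 12·(eps/12) = eps.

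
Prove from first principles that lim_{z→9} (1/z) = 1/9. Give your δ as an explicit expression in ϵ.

Fix ϵ > 0. We seek δ > 0 such that 0 < |z − 9| < δ implies |1/z − (1/9)| < ϵ.
|1/z − (1/9)| = |9 − z|/(9·|z|) = |z − 9|/(9|z|).
Require δ ≤ 9/2 so that |z| > 9 − 9/2 = 9/2, hence 9|z| > 81/2.
Then |1/z − (1/9)| < |z − 9|/(81/2), which is < ϵ when |z − 9| < (81/2)ϵ.
Take δ = min(9/2, (81/2)ϵ). Then 0 < |z − 9| < δ gives both |z − 9| < 9/2 and |z − 9| < (81/2)ϵ, so |1/z − (1/9)| < ϵ.

δ = min(9/2, (81/2)ϵ)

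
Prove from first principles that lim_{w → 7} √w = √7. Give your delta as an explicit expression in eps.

delta = min(7, √7·eps)

Let eps > 0 be given. We want delta > 0 such that 0 < |w − 7| < delta implies |√w − √7| < eps.
Rationalise: √w − √7 = (w − 7)/(√w + √7), so |√w − √7| = |w − 7|/(√w + √7).
Restrict delta ≤ 7 so that |w − 7| < 7 forces w > 0, and then √w + √7 > √7.
Hence |√w − √7| < |w − 7|/√7, which is < eps once |w − 7| < √7·eps.
Take delta = min(7, √7·eps). If 0 < |w − 7| < delta then w > 0 and |√w − √7| < |w − 7|/√7 < eps.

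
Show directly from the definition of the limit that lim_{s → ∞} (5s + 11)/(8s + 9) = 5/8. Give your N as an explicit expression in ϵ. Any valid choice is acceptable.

N = (43/64)/ϵ

Fix ϵ > 0. We seek N > 0 such that s > N implies |(5s + 11)/(8s + 9) − (5/8)| < ϵ.
(5s + 11)/(8s + 9) − (5/8) = (8(5s + 11) − 5(8s + 9)) / (8(8s + 9)) = 43/(8(8s + 9)).
For s > 0 we have 8s + 9 > 8s, so |(5s + 11)/(8s + 9) − (5/8)| = 43/(8(8s + 9)) < 43/(8·8s) = (43/64)/s.
Thus |(5s + 11)/(8s + 9) − (5/8)| < ϵ whenever s > (43/64)/ϵ.
Take N = (43/64)/ϵ. If s > N then |(5s + 11)/(8s + 9) − (5/8)| < (43/64)/s < ϵ.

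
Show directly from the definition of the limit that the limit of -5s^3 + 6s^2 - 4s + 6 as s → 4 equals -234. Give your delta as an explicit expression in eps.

Let eps > 0 be given. We want delta > 0 such that 0 < |s − 4| < delta implies |(-5s^3 + 6s^2 - 4s + 6) + 234| < eps.
(-5s^3 + 6s^2 - 4s + 6) + 234 = -5s^3 + 6s^2 - 4s + 240 = (s − 4)(-5s^2 - 14s - 60).
So |(-5s^3 + 6s^2 - 4s + 6) + 234| = |s − 4|·|-5s^2 - 14s - 60|.
Require delta ≤ 2. Then |s − 4| < 2 gives |s| < 6, and by the triangle inequality |-5s^2 - 14s - 60| ≤ 5·6^2 + 14·6 + 60 = 324.
Hence |(-5s^3 + 6s^2 - 4s + 6) + 234| ≤ 324|s − 4| < eps provided |s − 4| < eps/324.
Take delta = min(2, eps/324). Then 0 < |s − 4| < delta gives both |s − 4| < 2 and |s − 4| < eps/324, so |(-5s^3 + 6s^2 - 4s + 6) + 234| < eps.

delta = min(2, eps/324)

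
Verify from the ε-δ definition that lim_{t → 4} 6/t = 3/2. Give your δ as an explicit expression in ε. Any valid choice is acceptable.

δ = min(2, (4/3)ε)

Let ε > 0. We seek δ > 0 such that 0 < |t − 4| < δ implies |6/t − (3/2)| < ε.
|6/t − (3/2)| = 6·|4 − t|/(4·|t|) = 6|t − 4|/(4|t|).
Require δ ≤ 2 so that |t| > 4 − 2 = 2, hence 4|t| > 8.
Then |6/t − (3/2)| < 6|t − 4|/8, which is < ε when |t − 4| < (4/3)ε.
Take δ = min(2, (4/3)ε). Then 0 < |t − 4| < δ gives both |t − 4| < 2 and |t − 4| < (4/3)ε, so |6/t − (3/2)| < ε.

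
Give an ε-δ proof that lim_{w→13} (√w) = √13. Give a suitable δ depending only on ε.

δ = min(13, √13·ε)

Let ε > 0. We want δ > 0 such that 0 < |w − 13| < δ implies |√w − √13| < ε.
Rationalise: √w − √13 = (w − 13)/(√w + √13), so |√w − √13| = |w − 13|/(√w + √13).
Restrict δ ≤ 13 so that |w − 13| < 13 forces w > 0, and then √w + √13 > √13.
Hence |√w − √13| < |w − 13|/√13, which is < ε once |w − 13| < √13·ε.
Take δ = min(13, √13·ε). If 0 < |w − 13| < δ then w > 0 and |√w − √13| < |w − 13|/√13 < ε.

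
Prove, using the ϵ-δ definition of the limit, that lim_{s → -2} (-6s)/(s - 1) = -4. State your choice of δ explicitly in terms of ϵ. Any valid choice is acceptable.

δ = min(3/2, (3/4)ϵ)

Let ϵ > 0. We want δ > 0 with 0 < |s + 2| < δ ⇒ |(-6s)/(s - 1) + 4| < ϵ.
Combining over a common denominator, (-6s)/(s - 1) + 4 = [(-6s)·(-3) − 12·(s - 1)] / [(-3)·(s - 1)] = 6(s + 2) / ((-3)(s - 1)).
So |(-6s)/(s - 1) + 4| = 6|s + 2| / (3·|s − 1|).
Require δ ≤ 3/2, so |s − 1| ≥ |-3| − |s + 2| > 3 − 3/2 = 3/2.
Hence |(-6s)/(s - 1) + 4| < 6|s + 2|/(3·(3/2)) = (4/3)|s + 2|, which is < ϵ once |s + 2| < (3/4)ϵ.
Take δ = min(3/2, (3/4)ϵ). Then 0 < |s + 2| < δ forces both bounds, so |(-6s)/(s - 1) + 4| < ϵ.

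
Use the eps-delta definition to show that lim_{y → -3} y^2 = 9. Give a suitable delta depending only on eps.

delta = min(2, eps/8)

Let eps > 0 be given. We seek delta > 0 with 0 < |y + 3| < delta ⇒ |y^2 − 9| < eps.
Factor: y^2 − 9 = (y + 3)(y - 3), so |y^2 − 9| = |y + 3|·|y - 3|.
Impose delta ≤ 2 so that |y| < 5; then |y - 3| ≤ 8.
Hence |y^2 − 9| ≤ 8|y + 3|, which is < eps once |y + 3| < eps/8.
Take delta = min(2, eps/8). If 0 < |y + 3| < delta then both bounds hold and |y^2 − 9| ≤ 8|y + 3| < 8·(eps/8) = eps.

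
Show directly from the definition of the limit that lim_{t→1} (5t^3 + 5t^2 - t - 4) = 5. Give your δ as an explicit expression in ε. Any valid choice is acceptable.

Let ε > 0. We want δ > 0 such that 0 < |t − 1| < δ implies |(5t^3 + 5t^2 - t - 4) − 5| < ε.
(5t^3 + 5t^2 - t - 4) − 5 = 5t^3 + 5t^2 - t - 9 = (t − 1)(5t^2 + 10t + 9).
So |(5t^3 + 5t^2 - t - 4) − 5| = |t − 1|·|5t^2 + 10t + 9|.
Require δ ≤ 2. Then |t − 1| < 2 gives |t| < 3, and by the triangle inequality |5t^2 + 10t + 9| ≤ 5·3^2 + 10·3 + 9 = 84.
Hence |(5t^3 + 5t^2 - t - 4) − 5| ≤ 84|t − 1| < ε provided |t − 1| < ε/84.
Take δ = min(2, ε/84). Then 0 < |t − 1| < δ gives both |t − 1| < 2 and |t − 1| < ε/84, so |(5t^3 + 5t^2 - t - 4) − 5| < ε.

δ = min(2, ε/84)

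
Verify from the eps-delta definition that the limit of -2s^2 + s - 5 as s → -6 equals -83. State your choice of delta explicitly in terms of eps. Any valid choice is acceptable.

Let eps > 0. We want delta > 0 such that 0 < |s + 6| < delta implies |(-2s^2 + s - 5) + 83| < eps.
(-2s^2 + s - 5) + 83 = -2s^2 + s + 78 = (s + 6)(-2s + 13).
So |(-2s^2 + s - 5) + 83| = |s + 6|·|-2s + 13|.
Require delta ≤ 2. Then |s + 6| < 2 gives |s| < 8, and by the triangle inequality |-2s + 13| ≤ 2·8 + 13 = 29.
Hence |(-2s^2 + s - 5) + 83| ≤ 29|s + 6| < eps provided |s + 6| < eps/29.
Choosing delta = min(2, eps/29) ensures both conditions, hence |(-2s^2 + s - 5) + 83| < eps.

delta = min(2, eps/29)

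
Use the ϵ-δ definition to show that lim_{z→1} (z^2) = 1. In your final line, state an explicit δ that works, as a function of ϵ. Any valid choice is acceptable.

δ = min(1, ϵ/3)

Let ϵ > 0. We seek δ > 0 with 0 < |z − 1| < δ ⇒ |z^2 − 1| < ϵ.
Factor: z^2 − 1 = (z − 1)(z + 1), so |z^2 − 1| = |z − 1|·|z + 1|.
Restrict δ ≤ 1. Then |z − 1| < 1 gives |z| < 2, so by the triangle inequality |z + 1| ≤ 2 + 1 = 3.
Hence |z^2 − 1| ≤ 3|z − 1|, which is < ϵ once |z − 1| < ϵ/3.
Take δ = min(1, ϵ/3). If 0 < |z − 1| < δ then both bounds hold and |z^2 − 1| ≤ 3|z − 1| < 3·(ϵ/3) = ϵ.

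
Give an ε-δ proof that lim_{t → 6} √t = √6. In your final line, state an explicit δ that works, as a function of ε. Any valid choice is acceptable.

δ = min(6, √6·ε)

Let ε > 0 be given. We want δ > 0 such that 0 < |t − 6| < δ implies |√t − √6| < ε.
Multiplying by the conjugate, |√t − √6| = |t − 6|/(√t + √6).
Restrict δ ≤ 6 so that |t − 6| < 6 forces t > 0, and then √t + √6 > √6.
Hence |√t − √6| < |t − 6|/√6, which is < ε once |t − 6| < √6·ε.
Take δ = min(6, √6·ε). If 0 < |t − 6| < δ then t > 0 and |√t − √6| < |t − 6|/√6 < ε.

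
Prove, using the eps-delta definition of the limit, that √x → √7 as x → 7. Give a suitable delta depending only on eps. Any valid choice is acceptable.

Fix eps > 0. We want delta > 0 such that 0 < |x − 7| < delta implies |√x − √7| < eps.
Multiplying by the conjugate, |√x − √7| = |x − 7|/(√x + √7).
Restrict delta ≤ 7 so that |x − 7| < 7 forces x > 0, and then √x + √7 > √7.
Hence |√x − √7| < |x − 7|/√7, which is < eps once |x − 7| < √7·eps.
Take delta = min(7, √7·eps). If 0 < |x − 7| < delta then x > 0 and |√x − √7| < |x − 7|/√7 < eps.

delta = min(7, √7·eps)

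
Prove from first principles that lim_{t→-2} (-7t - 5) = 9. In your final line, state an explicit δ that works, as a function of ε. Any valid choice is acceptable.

δ = ε/7

Suppose ε > 0. We need δ > 0 so that 0 < |t + 2| < δ implies |(-7t - 5) − 9| < ε.
|(-7t - 5) − 9| = |-7t - 14| = 7|t + 2|.
So 7|t + 2| < ε exactly when |t + 2| < ε/7.
Choosing δ = ε/7 gives |(-7t - 5) − 9| = 7|t + 2| < ε whenever |t + 2| < δ.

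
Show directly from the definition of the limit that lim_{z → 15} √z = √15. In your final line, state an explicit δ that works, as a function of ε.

δ = min(15, √15·ε)

Let ε > 0. We want δ > 0 such that 0 < |z − 15| < δ implies |√z − √15| < ε.
Rationalise: √z − √15 = (z − 15)/(√z + √15), so |√z − √15| = |z − 15|/(√z + √15).
Restrict δ ≤ 15 so that |z − 15| < 15 forces z > 0, and then √z + √15 > √15.
Hence |√z − √15| < |z − 15|/√15, which is < ε once |z − 15| < √15·ε.
Take δ = min(15, √15·ε). If 0 < |z − 15| < δ then z > 0 and |√z − √15| < |z − 15|/√15 < ε.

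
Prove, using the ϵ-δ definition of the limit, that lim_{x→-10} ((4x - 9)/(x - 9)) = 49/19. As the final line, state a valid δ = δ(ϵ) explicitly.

Let ϵ > 0. We want δ > 0 with 0 < |x + 10| < δ ⇒ |(4x - 9)/(x - 9) − (49/19)| < ϵ.
Combining over a common denominator, (4x - 9)/(x - 9) − (49/19) = [(4x - 9)·(-19) − (-49)·(x - 9)] / [(-19)·(x - 9)] = -27(x + 10) / ((-19)(x - 9)).
So |(4x - 9)/(x - 9) − (49/19)| = 27|x + 10| / (19·|x − 9|).
Restrict δ ≤ 19/2. Then |x + 10| < 19/2 gives |x − 9| = |(x + 10) + (-19)| ≥ 19 − 19/2 = 19/2.
Hence |(4x - 9)/(x - 9) − (49/19)| < 27|x + 10|/(19·(19/2)) = (54/361)|x + 10|, which is < ϵ once |x + 10| < (361/54)ϵ.
Take δ = min(19/2, (361/54)ϵ). Then 0 < |x + 10| < δ forces both bounds, so |(4x - 9)/(x - 9) − (49/19)| < ϵ.

δ = min(19/2, (361/54)ϵ)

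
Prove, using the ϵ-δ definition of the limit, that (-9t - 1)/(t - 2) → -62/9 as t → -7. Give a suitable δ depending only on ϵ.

δ = min(9/2, (81/38)ϵ)

Suppose ϵ > 0. We want δ > 0 with 0 < |t + 7| < δ ⇒ |(-9t - 1)/(t - 2) + 62/9| < ϵ.
Combining over a common denominator, (-9t - 1)/(t - 2) + 62/9 = [(-9t - 1)·(-9) − 62·(t - 2)] / [(-9)·(t - 2)] = 19(t + 7) / ((-9)(t - 2)).
So |(-9t - 1)/(t - 2) + 62/9| = 19|t + 7| / (9·|t − 2|).
Restrict δ ≤ 9/2. Then |t + 7| < 9/2 gives |t − 2| = |(t + 7) + (-9)| ≥ 9 − 9/2 = 9/2.
Hence |(-9t - 1)/(t - 2) + 62/9| < 19|t + 7|/(9·(9/2)) = (38/81)|t + 7|, which is < ϵ once |t + 7| < (81/38)ϵ.
Take δ = min(9/2, (81/38)ϵ). Then 0 < |t + 7| < δ forces both bounds, so |(-9t - 1)/(t - 2) + 62/9| < ϵ.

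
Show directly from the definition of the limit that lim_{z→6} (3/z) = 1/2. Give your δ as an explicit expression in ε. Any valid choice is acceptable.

δ = min(3, 6ε)

Fix ε > 0. We seek δ > 0 such that 0 < |z − 6| < δ implies |3/z − (1/2)| < ε.
|3/z − (1/2)| = 3·|6 − z|/(6·|z|) = 3|z − 6|/(6|z|).
Restrict δ ≤ 3. Then |z − 6| < 3 gives |z| > 3, so 6|z| > 18.
Then |3/z − (1/2)| < 3|z − 6|/18, which is < ε when |z − 6| < 6ε.
Take δ = min(3, 6ε). Then 0 < |z − 6| < δ gives both |z − 6| < 3 and |z − 6| < 6ε, so |3/z − (1/2)| < ε.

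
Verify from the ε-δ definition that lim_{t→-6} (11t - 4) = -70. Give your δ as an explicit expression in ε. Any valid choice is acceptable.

Let ε > 0 be given. We need δ > 0 so that 0 < |t + 6| < δ implies |(11t - 4) + 70| < ε.
|(11t - 4) + 70| = |11t + 66| = 11|t + 6|.
So 11|t + 6| < ε exactly when |t + 6| < ε/11.
Choosing δ = ε/11 gives |(11t - 4) + 70| = 11|t + 6| < ε whenever |t + 6| < δ.

δ = ε/11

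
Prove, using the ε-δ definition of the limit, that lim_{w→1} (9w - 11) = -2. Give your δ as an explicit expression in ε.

δ = ε/9

Suppose ε > 0. We need δ > 0 so that 0 < |w − 1| < δ implies |(9w - 11) + 2| < ε.
|(9w - 11) + 2| = |9w - 9| = 9|w − 1|.
So 9|w − 1| < ε exactly when |w − 1| < ε/9.
Take δ = ε/9. If 0 < |w − 1| < δ then |(9w - 11) + 2| = 9|w − 1| < 9·(ε/9) = ε.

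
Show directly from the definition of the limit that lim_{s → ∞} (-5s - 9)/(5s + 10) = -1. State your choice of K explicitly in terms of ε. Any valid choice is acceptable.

K = (1/5)/ε

Suppose ε > 0. We seek K > 0 such that s > K implies |(-5s - 9)/(5s + 10) + 1| < ε.
(-5s - 9)/(5s + 10) + 1 = (5(-5s - 9) − (-5)(5s + 10)) / (5(5s + 10)) = 5/(5(5s + 10)).
For s > 0 we have 5s + 10 > 5s, so |(-5s - 9)/(5s + 10) + 1| = 5/(5(5s + 10)) < 5/(5·5s) = (1/5)/s.
Thus |(-5s - 9)/(5s + 10) + 1| < ε whenever s > (1/5)/ε.
Take K = (1/5)/ε. If s > K then |(-5s - 9)/(5s + 10) + 1| < (1/5)/s < ε.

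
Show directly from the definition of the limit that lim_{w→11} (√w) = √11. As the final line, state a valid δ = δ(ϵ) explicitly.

δ = min(11, √11·ϵ)

Fix ϵ > 0. We want δ > 0 such that 0 < |w − 11| < δ implies |√w − √11| < ϵ.
Multiplying by the conjugate, |√w − √11| = |w − 11|/(√w + √11).
Restrict δ ≤ 11 so that |w − 11| < 11 forces w > 0, and then √w + √11 > √11.
Hence |√w − √11| < |w − 11|/√11, which is < ϵ once |w − 11| < √11·ϵ.
Take δ = min(11, √11·ϵ). If 0 < |w − 11| < δ then w > 0 and |√w − √11| < |w − 11|/√11 < ϵ.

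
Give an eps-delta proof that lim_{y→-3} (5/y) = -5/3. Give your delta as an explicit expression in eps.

Fix eps > 0. We seek delta > 0 such that 0 < |y + 3| < delta implies |5/y + 5/3| < eps.
|5/y + 5/3| = 5·|-3 − y|/(3·|y|) = 5|y + 3|/(3|y|).
Restrict delta ≤ 3/2. Then |y + 3| < 3/2 gives |y| > 3/2, so 3|y| > 9/2.
Then |5/y + 5/3| < 5|y + 3|/(9/2), which is < eps when |y + 3| < (9/10)eps.
Take delta = min(3/2, (9/10)eps). Then 0 < |y + 3| < delta gives both |y + 3| < 3/2 and |y + 3| < (9/10)eps, so |5/y + 5/3| < eps.

delta = min(3/2, (9/10)eps)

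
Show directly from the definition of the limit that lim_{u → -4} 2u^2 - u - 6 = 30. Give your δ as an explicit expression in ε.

δ = min(1, ε/19)

Let ε > 0 be given. We want δ > 0 such that 0 < |u + 4| < δ implies |(2u^2 - u - 6) − 30| < ε.
(2u^2 - u - 6) − 30 = 2u^2 - u - 36 = (u + 4)(2u - 9).
So |(2u^2 - u - 6) − 30| = |u + 4|·|2u - 9|.
Require δ ≤ 1. Then |u + 4| < 1 gives |u| < 5, and by the triangle inequality |2u - 9| ≤ 2·5 + 9 = 19.
Hence |(2u^2 - u - 6) − 30| ≤ 19|u + 4| < ε provided |u + 4| < ε/19.
Take δ = min(1, ε/19). Then 0 < |u + 4| < δ gives both |u + 4| < 1 and |u + 4| < ε/19, so |(2u^2 - u - 6) − 30| < ε.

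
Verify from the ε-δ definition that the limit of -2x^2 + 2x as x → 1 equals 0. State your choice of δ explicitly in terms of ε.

δ = min(1, ε/4)

Let ε > 0. We want δ > 0 such that 0 < |x − 1| < δ implies |(-2x^2 + 2x)| < ε.
(-2x^2 + 2x) = -2x^2 + 2x = (x − 1)(-2x).
So |(-2x^2 + 2x)| = |x − 1|·|-2x|.
Require δ ≤ 1. Then |x − 1| < 1 gives |x| < 2, and by the triangle inequality |-2x| ≤ 2·2 = 4.
Hence |(-2x^2 + 2x)| ≤ 4|x − 1| < ε provided |x − 1| < ε/4.
Take δ = min(1, ε/4). Then 0 < |x − 1| < δ gives both |x − 1| < 1 and |x − 1| < ε/4, so |(-2x^2 + 2x)| < ε.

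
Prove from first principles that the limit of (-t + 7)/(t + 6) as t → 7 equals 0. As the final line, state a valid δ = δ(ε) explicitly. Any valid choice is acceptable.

Fix ε > 0. We want δ > 0 with 0 < |t − 7| < δ ⇒ |(-t + 7)/(t + 6) − 0| < ε.
Combining over a common denominator, (-t + 7)/(t + 6) − 0 = [(-t + 7)·13 − 0·(t + 6)] / [13·(t + 6)] = -13(t − 7) / (13(t + 6)).
So |(-t + 7)/(t + 6) − 0| = 13|t − 7| / (13·|t + 6|).
Require δ ≤ 13/2, so |t + 6| ≥ |13| − |t − 7| > 13 − 13/2 = 13/2.
Hence |(-t + 7)/(t + 6) − 0| < 13|t − 7|/(13·(13/2)) = (2/13)|t − 7|, which is < ε once |t − 7| < (13/2)ε.
Take δ = min(13/2, (13/2)ε). Then 0 < |t − 7| < δ forces both bounds, so |(-t + 7)/(t + 6) − 0| < ε.

δ = min(13/2, (13/2)ε)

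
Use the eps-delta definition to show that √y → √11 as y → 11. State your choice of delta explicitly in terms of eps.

Fix eps > 0. We want delta > 0 such that 0 < |y − 11| < delta implies |√y − √11| < eps.
Multiplying by the conjugate, |√y − √11| = |y − 11|/(√y + √11).
Restrict delta ≤ 11 so that |y − 11| < 11 forces y > 0, and then √y + √11 > √11.
Hence |√y − √11| < |y − 11|/√11, which is < eps once |y − 11| < √11·eps.
Take delta = min(11, √11·eps). If 0 < |y − 11| < delta then y > 0 and |√y − √11| < |y − 11|/√11 < eps.

delta = min(11, √11·eps)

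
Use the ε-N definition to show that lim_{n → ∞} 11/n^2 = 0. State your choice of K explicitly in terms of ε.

K = (11/ε)^{1/2}

Let ε > 0. For n ≥ 1, |11/n^2 − 0| = 11/n^2.
11/n^2 < ε ⇔ n^2 > 11/ε ⇔ n > (11/ε)^{1/2}.
Take K = (11/ε)^{1/2}. Then n > K implies 11/n^2 < ε.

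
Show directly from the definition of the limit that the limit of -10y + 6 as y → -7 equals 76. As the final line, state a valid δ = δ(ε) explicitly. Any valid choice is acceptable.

Fix ε > 0. We need δ > 0 so that 0 < |y + 7| < δ implies |(-10y + 6) − 76| < ε.
|(-10y + 6) − 76| = |-10y - 70| = 10|y + 7|.
So 10|y + 7| < ε exactly when |y + 7| < ε/10.
Take δ = ε/10. If 0 < |y + 7| < δ then |(-10y + 6) − 76| = 10|y + 7| < 10·(ε/10) = ε.

δ = ε/10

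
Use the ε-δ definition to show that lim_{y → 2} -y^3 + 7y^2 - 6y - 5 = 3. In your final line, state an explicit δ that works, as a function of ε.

Fix ε > 0. We want δ > 0 such that 0 < |y − 2| < δ implies |(-y^3 + 7y^2 - 6y - 5) − 3| < ε.
(-y^3 + 7y^2 - 6y - 5) − 3 = -y^3 + 7y^2 - 6y - 8 = (y − 2)(-y^2 + 5y + 4).
So |(-y^3 + 7y^2 - 6y - 5) − 3| = |y − 2|·|-y^2 + 5y + 4|.
Assume first that |y − 2| < 1, so |y| < 3. Then |-y^2 + 5y + 4| ≤ 3^2 + 5·3 + 4 = 28.
Hence |(-y^3 + 7y^2 - 6y - 5) − 3| ≤ 28|y − 2| < ε provided |y − 2| < ε/28.
Take δ = min(1, ε/28). Then 0 < |y − 2| < δ gives both |y − 2| < 1 and |y − 2| < ε/28, so |(-y^3 + 7y^2 - 6y - 5) − 3| < ε.

δ = min(1, ε/28)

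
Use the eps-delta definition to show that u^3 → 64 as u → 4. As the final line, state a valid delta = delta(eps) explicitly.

delta = min(1, eps/61)

Fix eps > 0. We seek delta > 0 with 0 < |u − 4| < delta ⇒ |u^3 − 64| < eps.
Factor: u^3 − 64 = (u − 4)(u^2 + 4u + 16), so |u^3 − 64| = |u − 4|·|u^2 + 4u + 16|.
Restrict delta ≤ 1. Then |u − 4| < 1 gives |u| < 5, so by the triangle inequality |u^2 + 4u + 16| ≤ 5^2 + 4·5 + 16 = 61.
Hence |u^3 − 64| ≤ 61|u − 4|, which is < eps once |u − 4| < eps/61.
Take delta = min(1, eps/61). If 0 < |u − 4| < delta then both bounds hold and |u^3 − 64| ≤ 61|u − 4| < 61·(eps/61) = eps.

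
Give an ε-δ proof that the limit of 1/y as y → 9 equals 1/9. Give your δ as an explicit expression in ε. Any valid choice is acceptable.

δ = min(9/2, (81/2)ε)

Let ε > 0. We seek δ > 0 such that 0 < |y − 9| < δ implies |1/y − (1/9)| < ε.
|1/y − (1/9)| = |9 − y|/(9·|y|) = |y − 9|/(9|y|).
Require δ ≤ 9/2 so that |y| > 9 − 9/2 = 9/2, hence 9|y| > 81/2.
Then |1/y − (1/9)| < |y − 9|/(81/2), which is < ε when |y − 9| < (81/2)ε.
Take δ = min(9/2, (81/2)ε). Then 0 < |y − 9| < δ gives both |y − 9| < 9/2 and |y − 9| < (81/2)ε, so |1/y − (1/9)| < ε.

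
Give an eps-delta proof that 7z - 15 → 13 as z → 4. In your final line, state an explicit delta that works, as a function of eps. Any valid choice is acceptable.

Let eps > 0. We need delta > 0 so that 0 < |z − 4| < delta implies |(7z - 15) − 13| < eps.
|(7z - 15) − 13| = |7z - 28| = 7|z − 4|.
Thus it suffices that |z − 4| < eps/7.
Choosing delta = eps/7 gives |(7z - 15) − 13| = 7|z − 4| < eps whenever |z − 4| < delta.

delta = eps/7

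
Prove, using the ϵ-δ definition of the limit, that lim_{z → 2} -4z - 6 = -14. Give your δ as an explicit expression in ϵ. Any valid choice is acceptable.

δ = ϵ/4

Suppose ϵ > 0. We need δ > 0 so that 0 < |z − 2| < δ implies |(-4z - 6) + 14| < ϵ.
|(-4z - 6) + 14| = |-4z + 8| = 4|z − 2|.
Thus it suffices that |z − 2| < ϵ/4.
Take δ = ϵ/4. If 0 < |z − 2| < δ then |(-4z - 6) + 14| = 4|z − 2| < 4·(ϵ/4) = ϵ.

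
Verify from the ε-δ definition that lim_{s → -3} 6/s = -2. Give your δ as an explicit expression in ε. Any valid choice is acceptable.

Let ε > 0. We seek δ > 0 such that 0 < |s + 3| < δ implies |6/s + 2| < ε.
|6/s + 2| = 6·|-3 − s|/(3·|s|) = 6|s + 3|/(3|s|).
Restrict δ ≤ 3/2. Then |s + 3| < 3/2 gives |s| > 3/2, so 3|s| > 9/2.
Then |6/s + 2| < 6|s + 3|/(9/2), which is < ε when |s + 3| < (3/4)ε.
Take δ = min(3/2, (3/4)ε). Then 0 < |s + 3| < δ gives both |s + 3| < 3/2 and |s + 3| < (3/4)ε, so |6/s + 2| < ε.

δ = min(3/2, (3/4)ε)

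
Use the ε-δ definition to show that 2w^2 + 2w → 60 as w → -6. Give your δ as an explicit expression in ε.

δ = min(1, ε/24)

Fix ε > 0. We want δ > 0 such that 0 < |w + 6| < δ implies |(2w^2 + 2w) − 60| < ε.
(2w^2 + 2w) − 60 = 2w^2 + 2w - 60 = (w + 6)(2w - 10).
So |(2w^2 + 2w) − 60| = |w + 6|·|2w - 10|.
Assume first that |w + 6| < 1, so |w| < 7. Then |2w - 10| ≤ 2·7 + 10 = 24.
Hence |(2w^2 + 2w) − 60| ≤ 24|w + 6| < ε provided |w + 6| < ε/24.
Take δ = min(1, ε/24). Then 0 < |w + 6| < δ gives both |w + 6| < 1 and |w + 6| < ε/24, so |(2w^2 + 2w) − 60| < ε.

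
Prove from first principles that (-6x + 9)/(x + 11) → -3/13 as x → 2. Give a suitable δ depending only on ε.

Let ε > 0. We want δ > 0 with 0 < |x − 2| < δ ⇒ |(-6x + 9)/(x + 11) + 3/13| < ε.
Combining over a common denominator, (-6x + 9)/(x + 11) + 3/13 = [(-6x + 9)·13 − (-3)·(x + 11)] / [13·(x + 11)] = -75(x − 2) / (13(x + 11)).
So |(-6x + 9)/(x + 11) + 3/13| = 75|x − 2| / (13·|x + 11|).
Restrict δ ≤ 13/2. Then |x − 2| < 13/2 gives |x + 11| = |(x − 2) + 13| ≥ 13 − 13/2 = 13/2.
Hence |(-6x + 9)/(x + 11) + 3/13| < 75|x − 2|/(13·(13/2)) = (150/169)|x − 2|, which is < ε once |x − 2| < (169/150)ε.
Take δ = min(13/2, (169/150)ε). Then 0 < |x − 2| < δ forces both bounds, so |(-6x + 9)/(x + 11) + 3/13| < ε.

δ = min(13/2, (169/150)ε)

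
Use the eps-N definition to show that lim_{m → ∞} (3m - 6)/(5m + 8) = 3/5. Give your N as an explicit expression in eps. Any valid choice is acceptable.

Suppose eps > 0. For m ≥ 1, |(3m - 6)/(5m + 8) − (3/5)| = |-54|/(5(5m + 8)) = 54/(5(5m + 8)).
Since 5m + 8 ≥ 5m for m ≥ 1, this is ≤ 54/(5·5m) = (54/25)/m.
So |(3m - 6)/(5m + 8) − (3/5)| < eps whenever m > (54/25)/eps.
Take N = (54/25)/eps. If m > N then |(3m - 6)/(5m + 8) − (3/5)| ≤ (54/25)/m < eps.

N = (54/25)/eps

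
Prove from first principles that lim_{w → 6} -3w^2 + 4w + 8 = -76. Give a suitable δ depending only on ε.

Fix ε > 0. We want δ > 0 such that 0 < |w − 6| < δ implies |(-3w^2 + 4w + 8) + 76| < ε.
(-3w^2 + 4w + 8) + 76 = -3w^2 + 4w + 84 = (w − 6)(-3w - 14).
So |(-3w^2 + 4w + 8) + 76| = |w − 6|·|-3w - 14|.
Require δ ≤ 2. Then |w − 6| < 2 gives |w| < 8, and by the triangle inequality |-3w - 14| ≤ 3·8 + 14 = 38.
Hence |(-3w^2 + 4w + 8) + 76| ≤ 38|w − 6| < ε provided |w − 6| < ε/38.
Choosing δ = min(2, ε/38) ensures both conditions, hence |(-3w^2 + 4w + 8) + 76| < ε.

δ = min(2, ε/38)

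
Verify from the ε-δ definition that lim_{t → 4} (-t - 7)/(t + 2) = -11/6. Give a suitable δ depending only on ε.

δ = min(3, (18/5)ε)

Suppose ε > 0. We want δ > 0 with 0 < |t − 4| < δ ⇒ |(-t - 7)/(t + 2) + 11/6| < ε.
Combining over a common denominator, (-t - 7)/(t + 2) + 11/6 = [(-t - 7)·6 − (-11)·(t + 2)] / [6·(t + 2)] = 5(t − 4) / (6(t + 2)).
So |(-t - 7)/(t + 2) + 11/6| = 5|t − 4| / (6·|t + 2|).
Restrict δ ≤ 3. Then |t − 4| < 3 gives |t + 2| = |(t − 4) + 6| ≥ 6 − 3 = 3.
Hence |(-t - 7)/(t + 2) + 11/6| < 5|t − 4|/(6·3) = (5/18)|t − 4|, which is < ε once |t − 4| < (18/5)ε.
Take δ = min(3, (18/5)ε). Then 0 < |t − 4| < δ forces both bounds, so |(-t - 7)/(t + 2) + 11/6| < ε.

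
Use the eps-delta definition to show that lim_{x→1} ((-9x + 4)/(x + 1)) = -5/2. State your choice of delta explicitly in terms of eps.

delta = min(1, (2/13)eps)

Fix eps > 0. We want delta > 0 with 0 < |x − 1| < delta ⇒ |(-9x + 4)/(x + 1) + 5/2| < eps.
Combining over a common denominator, (-9x + 4)/(x + 1) + 5/2 = [(-9x + 4)·2 − (-5)·(x + 1)] / [2·(x + 1)] = -13(x − 1) / (2(x + 1)).
So |(-9x + 4)/(x + 1) + 5/2| = 13|x − 1| / (2·|x + 1|).
Require delta ≤ 1, so |x + 1| ≥ |2| − |x − 1| > 2 − 1 = 1.
Hence |(-9x + 4)/(x + 1) + 5/2| < 13|x − 1|/(2·1) = (13/2)|x − 1|, which is < eps once |x − 1| < (2/13)eps.
Take delta = min(1, (2/13)eps). Then 0 < |x − 1| < delta forces both bounds, so |(-9x + 4)/(x + 1) + 5/2| < eps.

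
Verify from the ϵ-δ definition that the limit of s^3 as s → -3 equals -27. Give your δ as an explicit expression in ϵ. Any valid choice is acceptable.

δ = min(2, ϵ/49)

Suppose ϵ > 0. We seek δ > 0 with 0 < |s + 3| < δ ⇒ |s^3 + 27| < ϵ.
Factor: s^3 + 27 = (s + 3)(s^2 - 3s + 9), so |s^3 + 27| = |s + 3|·|s^2 - 3s + 9|.
Restrict δ ≤ 2. Then |s + 3| < 2 gives |s| < 5, so by the triangle inequality |s^2 - 3s + 9| ≤ 5^2 + 3·5 + 9 = 49.
Hence |s^3 + 27| ≤ 49|s + 3|, which is < ϵ once |s + 3| < ϵ/49.
Take δ = min(2, ϵ/49). If 0 < |s + 3| < δ then both bounds hold and |s^3 + 27| ≤ 49|s + 3| < 49·(ϵ/49) = ϵ.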